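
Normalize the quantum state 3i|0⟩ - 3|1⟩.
(1/√2)i|0⟩ - 1/√2|1⟩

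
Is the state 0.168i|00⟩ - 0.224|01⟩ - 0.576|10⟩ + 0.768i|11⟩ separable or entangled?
Entangled

Writing the state as a|00⟩ + b|01⟩ + c|10⟩ + d|11⟩, it is a product state iff ad − bc = 0.
Here (a, b, c, d) = (0.168i, -0.224, -0.576, 0.768i): ad − bc = (0.168i)(0.768i) − (-0.224)(-0.576) = -0.258 ≠ 0, so the state is entangled.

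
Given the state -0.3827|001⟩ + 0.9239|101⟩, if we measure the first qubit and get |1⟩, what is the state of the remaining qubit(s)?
|01⟩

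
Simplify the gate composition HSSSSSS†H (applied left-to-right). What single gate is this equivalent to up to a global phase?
I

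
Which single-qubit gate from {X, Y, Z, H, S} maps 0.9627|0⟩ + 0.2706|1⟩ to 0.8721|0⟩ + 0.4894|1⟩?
H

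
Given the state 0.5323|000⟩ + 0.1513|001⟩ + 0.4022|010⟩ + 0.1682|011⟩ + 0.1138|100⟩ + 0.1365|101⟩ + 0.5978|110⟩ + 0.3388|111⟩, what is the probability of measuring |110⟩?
0.3574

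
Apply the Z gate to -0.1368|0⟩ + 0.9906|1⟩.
-0.1368|0⟩ - 0.9906|1⟩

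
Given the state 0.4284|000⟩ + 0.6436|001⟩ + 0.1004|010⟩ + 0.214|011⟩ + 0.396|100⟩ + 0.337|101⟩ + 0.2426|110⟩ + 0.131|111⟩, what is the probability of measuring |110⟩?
0.05885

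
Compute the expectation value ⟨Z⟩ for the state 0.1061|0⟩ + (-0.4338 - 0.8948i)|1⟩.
-0.9776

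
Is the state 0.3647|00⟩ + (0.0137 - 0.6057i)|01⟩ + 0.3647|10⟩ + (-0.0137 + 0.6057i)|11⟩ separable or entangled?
Entangled

Writing the state as a|00⟩ + b|01⟩ + c|10⟩ + d|11⟩, it is a product state iff ad − bc = 0.
Here (a, b, c, d) = (0.3647, (0.0137 - 0.6057i), 0.3647, (-0.0137 + 0.6057i)): ad − bc = (0.3647)(-0.0137 + 0.6057i) − (0.0137 - 0.6057i)(0.3647) = (-0.009993 + 0.4418i) ≠ 0, so the state is entangled.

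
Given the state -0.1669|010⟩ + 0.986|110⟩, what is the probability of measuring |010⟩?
0.02786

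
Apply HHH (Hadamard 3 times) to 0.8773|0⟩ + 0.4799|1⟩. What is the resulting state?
0.9597|0⟩ + 0.281|1⟩

H² = I, so H^3 = H: a single Hadamard. With (a, b) = (0.8773, 0.4799), H gives ((a + b)/√2, (a − b)/√2) = (0.9597, 0.281).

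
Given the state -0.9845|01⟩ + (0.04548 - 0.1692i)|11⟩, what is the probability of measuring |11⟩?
0.0307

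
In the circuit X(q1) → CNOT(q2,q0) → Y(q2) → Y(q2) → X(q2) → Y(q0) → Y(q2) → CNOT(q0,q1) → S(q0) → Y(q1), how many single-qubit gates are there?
8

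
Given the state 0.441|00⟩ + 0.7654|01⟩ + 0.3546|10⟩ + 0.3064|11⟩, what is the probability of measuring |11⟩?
0.09388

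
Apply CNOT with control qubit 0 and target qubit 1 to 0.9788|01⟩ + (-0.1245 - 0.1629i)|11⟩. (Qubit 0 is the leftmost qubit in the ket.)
0.9788|01⟩ + (-0.1245 - 0.1629i)|10⟩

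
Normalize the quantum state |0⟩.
|0⟩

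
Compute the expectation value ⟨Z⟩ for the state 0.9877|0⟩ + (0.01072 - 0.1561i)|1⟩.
0.9511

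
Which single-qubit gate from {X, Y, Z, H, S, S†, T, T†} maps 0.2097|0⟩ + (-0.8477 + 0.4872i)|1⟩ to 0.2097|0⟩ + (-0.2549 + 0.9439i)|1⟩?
T†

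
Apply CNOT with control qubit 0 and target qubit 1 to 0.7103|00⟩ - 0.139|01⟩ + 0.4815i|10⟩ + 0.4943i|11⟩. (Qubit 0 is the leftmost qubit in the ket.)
0.7103|00⟩ - 0.139|01⟩ + 0.4943i|10⟩ + 0.4815i|11⟩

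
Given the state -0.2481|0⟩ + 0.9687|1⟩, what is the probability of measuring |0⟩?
0.06155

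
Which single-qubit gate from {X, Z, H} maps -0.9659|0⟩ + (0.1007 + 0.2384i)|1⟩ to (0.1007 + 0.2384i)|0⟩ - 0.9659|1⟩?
X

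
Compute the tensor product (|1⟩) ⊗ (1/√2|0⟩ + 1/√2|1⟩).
1/√2|10⟩ + 1/√2|11⟩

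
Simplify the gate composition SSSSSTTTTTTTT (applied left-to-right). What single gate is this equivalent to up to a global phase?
S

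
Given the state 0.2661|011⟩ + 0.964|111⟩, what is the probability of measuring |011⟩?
0.07081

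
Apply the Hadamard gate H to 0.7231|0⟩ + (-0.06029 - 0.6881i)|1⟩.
(0.4687 - 0.4866i)|0⟩ + (0.5539 + 0.4866i)|1⟩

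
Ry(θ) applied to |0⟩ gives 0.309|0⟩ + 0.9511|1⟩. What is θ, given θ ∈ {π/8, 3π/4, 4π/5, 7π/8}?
4π/5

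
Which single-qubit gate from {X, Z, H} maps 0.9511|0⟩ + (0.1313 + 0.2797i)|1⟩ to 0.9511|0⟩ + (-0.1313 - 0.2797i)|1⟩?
Z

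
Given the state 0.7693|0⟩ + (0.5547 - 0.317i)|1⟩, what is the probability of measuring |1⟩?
0.4082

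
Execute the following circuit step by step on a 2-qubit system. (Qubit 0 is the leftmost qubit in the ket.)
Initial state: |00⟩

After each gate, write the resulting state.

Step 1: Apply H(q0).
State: 1/√2|00⟩ + 1/√2|10⟩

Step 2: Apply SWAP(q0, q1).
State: 1/√2|00⟩ + 1/√2|01⟩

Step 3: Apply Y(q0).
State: (1/√2)i|10⟩ + (1/√2)i|11⟩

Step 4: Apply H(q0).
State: (1/2)i|00⟩ + (1/2)i|01⟩ - (1/2)i|10⟩ - (1/2)i|11⟩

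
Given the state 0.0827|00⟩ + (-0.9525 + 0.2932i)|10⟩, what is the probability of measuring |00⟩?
0.006839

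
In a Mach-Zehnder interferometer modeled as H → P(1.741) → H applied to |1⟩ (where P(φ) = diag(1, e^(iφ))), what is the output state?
(0.5847 - 0.4928i)|0⟩ + (0.4153 + 0.4928i)|1⟩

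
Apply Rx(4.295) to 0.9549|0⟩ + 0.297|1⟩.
(-0.5207 - 0.249i)|0⟩ + (-0.1619 - 0.8005i)|1⟩

Rx(4.295) = [[cos(θ/2), −i·sin(θ/2)], [−i·sin(θ/2), cos(θ/2)]]; θ = 4.295, cos(θ/2) ≈ -0.545264, sin(θ/2) ≈ 0.838265.
With a = amp(|0⟩) = 0.9549 and b = amp(|1⟩) = 0.297:
new amp(|0⟩) = (-0.545264)·a + (-0.838265i)·b = (-0.5207 - 0.249i)
new amp(|1⟩) = (-0.838265i)·a + (-0.545264)·b = (-0.1619 - 0.8005i)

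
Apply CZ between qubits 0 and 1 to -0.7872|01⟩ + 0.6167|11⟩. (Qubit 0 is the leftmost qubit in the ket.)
-0.7872|01⟩ - 0.6167|11⟩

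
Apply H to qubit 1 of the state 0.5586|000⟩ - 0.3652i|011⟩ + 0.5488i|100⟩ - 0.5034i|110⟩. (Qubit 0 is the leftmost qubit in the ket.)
0.395|000⟩ - 0.2582i|001⟩ + 0.395|010⟩ + 0.2582i|011⟩ + 0.0321i|100⟩ + 0.744i|110⟩

H on qubit 1 mixes each pair of kets that differ only in qubit 1: amplitudes (a, b) of (|…0…⟩, |…1…⟩) become ((a + b)/√2, (a − b)/√2). Kets absent from the input have amplitude 0.
(|000⟩, |010⟩): (a, b) = (0.5586, 0) → (0.395, 0.395)
(|001⟩, |011⟩): (a, b) = (0, -0.3652i) → (-0.2582i, 0.2582i)
(|100⟩, |110⟩): (a, b) = (0.5488i, -0.5034i) → (0.0321i, 0.744i)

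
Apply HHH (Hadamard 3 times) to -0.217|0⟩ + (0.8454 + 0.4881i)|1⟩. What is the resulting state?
(0.4443 + 0.3451i)|0⟩ + (-0.7512 - 0.3451i)|1⟩

H² = I, so H^3 = H: a single Hadamard. With (a, b) = (-0.217, (0.8454 + 0.4881i)), H gives ((a + b)/√2, (a − b)/√2) = ((0.4443 + 0.3451i), (-0.7512 - 0.3451i)).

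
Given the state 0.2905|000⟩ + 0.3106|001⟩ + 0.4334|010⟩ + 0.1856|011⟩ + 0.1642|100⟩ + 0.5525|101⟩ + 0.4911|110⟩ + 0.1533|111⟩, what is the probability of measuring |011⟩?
0.03445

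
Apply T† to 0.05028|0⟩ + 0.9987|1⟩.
0.05028|0⟩ + (0.7062 - 0.7062i)|1⟩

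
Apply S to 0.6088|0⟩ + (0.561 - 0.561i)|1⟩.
0.6088|0⟩ + (0.561 + 0.561i)|1⟩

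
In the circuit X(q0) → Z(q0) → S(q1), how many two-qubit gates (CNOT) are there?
0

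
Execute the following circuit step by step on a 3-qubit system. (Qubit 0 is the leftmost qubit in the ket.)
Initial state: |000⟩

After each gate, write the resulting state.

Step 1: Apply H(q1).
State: 1/√2|000⟩ + 1/√2|010⟩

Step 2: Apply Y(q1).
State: -(1/√2)i|000⟩ + (1/√2)i|010⟩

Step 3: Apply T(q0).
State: -(1/√2)i|000⟩ + (1/√2)i|010⟩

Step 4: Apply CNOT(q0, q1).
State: -(1/√2)i|000⟩ + (1/√2)i|010⟩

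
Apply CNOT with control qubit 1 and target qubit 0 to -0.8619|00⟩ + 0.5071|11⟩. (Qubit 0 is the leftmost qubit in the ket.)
-0.8619|00⟩ + 0.5071|01⟩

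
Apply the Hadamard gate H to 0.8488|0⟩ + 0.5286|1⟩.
0.974|0⟩ + 0.2264|1⟩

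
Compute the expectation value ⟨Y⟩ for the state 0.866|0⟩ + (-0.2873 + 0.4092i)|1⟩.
0.7087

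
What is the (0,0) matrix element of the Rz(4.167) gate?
(-0.4905 - 0.8714i)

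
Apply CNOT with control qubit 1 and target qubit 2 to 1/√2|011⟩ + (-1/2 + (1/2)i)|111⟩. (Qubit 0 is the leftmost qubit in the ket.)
1/√2|010⟩ + (-1/2 + (1/2)i)|110⟩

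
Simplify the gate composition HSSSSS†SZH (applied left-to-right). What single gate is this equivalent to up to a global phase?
X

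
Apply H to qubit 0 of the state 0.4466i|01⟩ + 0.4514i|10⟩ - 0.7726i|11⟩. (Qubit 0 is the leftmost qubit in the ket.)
0.3192i|00⟩ - 0.2305i|01⟩ - 0.3192i|10⟩ + 0.8621i|11⟩

H on qubit 0 mixes each pair of kets that differ only in qubit 0: amplitudes (a, b) of (|…0…⟩, |…1…⟩) become ((a + b)/√2, (a − b)/√2). Kets absent from the input have amplitude 0.
(|00⟩, |10⟩): (a, b) = (0, 0.4514i) → (0.3192i, -0.3192i)
(|01⟩, |11⟩): (a, b) = (0.4466i, -0.7726i) → (-0.2305i, 0.8621i)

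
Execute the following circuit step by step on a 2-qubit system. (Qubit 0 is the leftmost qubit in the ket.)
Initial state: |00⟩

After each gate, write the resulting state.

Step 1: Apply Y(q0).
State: i|10⟩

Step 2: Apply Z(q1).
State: i|10⟩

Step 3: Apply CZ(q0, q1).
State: i|10⟩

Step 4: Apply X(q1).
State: i|11⟩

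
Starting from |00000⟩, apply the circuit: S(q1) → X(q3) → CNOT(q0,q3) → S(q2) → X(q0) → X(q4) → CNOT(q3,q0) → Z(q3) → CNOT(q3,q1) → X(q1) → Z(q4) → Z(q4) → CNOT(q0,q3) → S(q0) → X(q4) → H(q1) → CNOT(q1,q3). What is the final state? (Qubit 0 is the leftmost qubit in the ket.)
-1/√2|00010⟩ - 1/√2|01000⟩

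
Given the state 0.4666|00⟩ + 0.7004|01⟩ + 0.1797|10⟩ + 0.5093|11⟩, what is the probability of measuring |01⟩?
0.4906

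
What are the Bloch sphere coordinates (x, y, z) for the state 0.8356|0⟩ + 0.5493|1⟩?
(0.918, 0, 0.3965)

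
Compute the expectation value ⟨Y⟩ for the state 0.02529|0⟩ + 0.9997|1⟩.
0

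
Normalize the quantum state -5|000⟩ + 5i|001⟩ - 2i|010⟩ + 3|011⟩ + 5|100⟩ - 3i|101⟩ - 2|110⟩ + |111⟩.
-0.4951|000⟩ + 0.4951i|001⟩ - 0.198i|010⟩ + 0.297|011⟩ + 0.4951|100⟩ - 0.297i|101⟩ - 0.198|110⟩ + 0.09901|111⟩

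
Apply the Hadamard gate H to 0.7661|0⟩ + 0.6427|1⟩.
0.9962|0⟩ + 0.08726|1⟩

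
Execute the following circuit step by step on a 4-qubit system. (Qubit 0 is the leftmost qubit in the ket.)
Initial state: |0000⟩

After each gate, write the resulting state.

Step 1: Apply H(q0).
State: 1/√2|0000⟩ + 1/√2|1000⟩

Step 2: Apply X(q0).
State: 1/√2|0000⟩ + 1/√2|1000⟩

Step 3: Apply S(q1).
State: 1/√2|0000⟩ + 1/√2|1000⟩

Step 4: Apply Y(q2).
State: (1/√2)i|0010⟩ + (1/√2)i|1010⟩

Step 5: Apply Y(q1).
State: -1/√2|0110⟩ - 1/√2|1110⟩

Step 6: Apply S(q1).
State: -(1/√2)i|0110⟩ - (1/√2)i|1110⟩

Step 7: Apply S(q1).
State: 1/√2|0110⟩ + 1/√2|1110⟩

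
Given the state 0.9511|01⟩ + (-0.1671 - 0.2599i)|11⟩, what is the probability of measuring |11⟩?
0.09547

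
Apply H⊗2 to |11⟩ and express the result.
1/2|00⟩ - 1/2|01⟩ - 1/2|10⟩ + 1/2|11⟩

H⊗2 gives amp(|y⟩) = (1/2) Σ_x (−1)^(x·y) amp(|x⟩), where x·y is the number of positions in which both x and y have a 1.
|00⟩: (1)/2 = 1/2
|01⟩: (-1)/2 = -1/2
|10⟩: (-1)/2 = -1/2
|11⟩: (1)/2 = 1/2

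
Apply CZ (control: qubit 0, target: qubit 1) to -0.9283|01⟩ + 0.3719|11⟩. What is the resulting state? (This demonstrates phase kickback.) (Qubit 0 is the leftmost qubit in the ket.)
-0.9283|01⟩ - 0.3719|11⟩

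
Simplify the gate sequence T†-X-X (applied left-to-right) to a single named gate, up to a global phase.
T†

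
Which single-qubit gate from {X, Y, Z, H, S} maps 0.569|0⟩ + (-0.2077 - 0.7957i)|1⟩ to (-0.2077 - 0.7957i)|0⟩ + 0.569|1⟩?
X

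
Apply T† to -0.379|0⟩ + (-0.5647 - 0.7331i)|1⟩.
-0.379|0⟩ + (-0.9177 - 0.1191i)|1⟩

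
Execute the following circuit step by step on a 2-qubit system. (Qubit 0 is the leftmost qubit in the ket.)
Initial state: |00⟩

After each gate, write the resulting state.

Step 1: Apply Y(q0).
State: i|10⟩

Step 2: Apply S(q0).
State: -|10⟩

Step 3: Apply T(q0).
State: (-1/√2 - (1/√2)i)|10⟩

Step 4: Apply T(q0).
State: -i|10⟩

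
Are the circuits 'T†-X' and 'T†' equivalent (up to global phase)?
No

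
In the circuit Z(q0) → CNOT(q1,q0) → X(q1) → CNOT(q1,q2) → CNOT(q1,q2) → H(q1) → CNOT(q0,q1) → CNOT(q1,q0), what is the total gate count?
8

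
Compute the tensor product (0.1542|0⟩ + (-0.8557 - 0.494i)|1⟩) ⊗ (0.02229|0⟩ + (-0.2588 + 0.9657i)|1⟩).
0.003437|00⟩ + (-0.03991 + 0.1489i)|01⟩ + (-0.01907 - 0.01101i)|10⟩ + (0.6985 - 0.6985i)|11⟩

amp(|b₁b₂…⟩) = product of the factor amplitudes for bits b₁, b₂, …; only kets whose every factor amplitude is nonzero survive.
|00⟩: (0.1542)(0.02229) = 0.003437
|01⟩: (0.1542)(-0.2588 + 0.9657i) = (-0.03991 + 0.1489i)
|10⟩: (-0.8557 - 0.494i)(0.02229) = (-0.01907 - 0.01101i)
|11⟩: (-0.8557 - 0.494i)(-0.2588 + 0.9657i) = (0.6985 - 0.6985i)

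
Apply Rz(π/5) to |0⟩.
(0.9511 - 0.309i)|0⟩

Rz(π/5) = [[e^(−iθ/2), 0], [0, e^(iθ/2)]] with e^(±iθ/2) = cos(θ/2) ± i·sin(θ/2); θ = π/5, cos(θ/2) ≈ 0.951057, sin(θ/2) ≈ 0.309017.
With a = amp(|0⟩) = 1 and b = amp(|1⟩) = 0:
new amp(|0⟩) = (0.951057 - 0.309017i)·a = (0.9511 - 0.309i)
new amp(|1⟩) = (0.951057 + 0.309017i)·b = 0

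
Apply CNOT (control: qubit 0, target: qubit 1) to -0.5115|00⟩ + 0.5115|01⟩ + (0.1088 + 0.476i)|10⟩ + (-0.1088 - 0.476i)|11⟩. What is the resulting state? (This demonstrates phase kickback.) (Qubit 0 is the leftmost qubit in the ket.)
-0.5115|00⟩ + 0.5115|01⟩ + (-0.1088 - 0.476i)|10⟩ + (0.1088 + 0.476i)|11⟩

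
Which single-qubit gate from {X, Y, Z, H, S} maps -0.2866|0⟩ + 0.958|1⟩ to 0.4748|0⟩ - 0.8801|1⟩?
H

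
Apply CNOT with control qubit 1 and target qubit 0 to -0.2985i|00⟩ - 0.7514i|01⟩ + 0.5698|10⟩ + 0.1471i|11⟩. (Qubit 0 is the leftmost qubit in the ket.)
-0.2985i|00⟩ + 0.1471i|01⟩ + 0.5698|10⟩ - 0.7514i|11⟩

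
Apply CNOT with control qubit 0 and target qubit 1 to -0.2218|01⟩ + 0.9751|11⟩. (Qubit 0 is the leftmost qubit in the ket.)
-0.2218|01⟩ + 0.9751|10⟩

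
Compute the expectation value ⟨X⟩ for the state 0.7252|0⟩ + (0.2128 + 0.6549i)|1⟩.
0.3086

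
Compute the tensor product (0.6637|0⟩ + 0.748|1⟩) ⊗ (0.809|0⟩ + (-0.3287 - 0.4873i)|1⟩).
0.5369|00⟩ + (-0.2182 - 0.3234i)|01⟩ + 0.6051|10⟩ + (-0.2459 - 0.3645i)|11⟩

amp(|b₁b₂…⟩) = product of the factor amplitudes for bits b₁, b₂, …; only kets whose every factor amplitude is nonzero survive.
|00⟩: (0.6637)(0.809) = 0.5369
|01⟩: (0.6637)(-0.3287 - 0.4873i) = (-0.2182 - 0.3234i)
|10⟩: (0.748)(0.809) = 0.6051
|11⟩: (0.748)(-0.3287 - 0.4873i) = (-0.2459 - 0.3645i)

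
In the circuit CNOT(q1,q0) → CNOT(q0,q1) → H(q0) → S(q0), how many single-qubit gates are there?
2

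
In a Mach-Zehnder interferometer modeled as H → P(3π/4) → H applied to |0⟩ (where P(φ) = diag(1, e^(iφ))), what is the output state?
(0.1464 + (1/√8)i)|0⟩ + (0.8536 - (1/√8)i)|1⟩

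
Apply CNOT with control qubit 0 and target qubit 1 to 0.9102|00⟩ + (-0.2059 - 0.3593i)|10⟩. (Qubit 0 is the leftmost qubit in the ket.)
0.9102|00⟩ + (-0.2059 - 0.3593i)|11⟩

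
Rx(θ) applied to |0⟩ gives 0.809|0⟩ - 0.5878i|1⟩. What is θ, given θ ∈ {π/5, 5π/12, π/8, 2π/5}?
2π/5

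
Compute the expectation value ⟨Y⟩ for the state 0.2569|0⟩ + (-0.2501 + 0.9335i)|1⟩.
0.4796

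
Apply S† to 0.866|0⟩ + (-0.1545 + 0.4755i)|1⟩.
0.866|0⟩ + (0.4755 + 0.1545i)|1⟩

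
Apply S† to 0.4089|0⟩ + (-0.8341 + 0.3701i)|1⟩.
0.4089|0⟩ + (0.3701 + 0.8341i)|1⟩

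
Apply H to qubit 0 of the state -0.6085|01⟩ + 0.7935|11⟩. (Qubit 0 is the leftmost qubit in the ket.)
0.1308|01⟩ - 0.9914|11⟩

H on qubit 0 mixes each pair of kets that differ only in qubit 0: amplitudes (a, b) of (|…0…⟩, |…1…⟩) become ((a + b)/√2, (a − b)/√2). Kets absent from the input have amplitude 0.
(|01⟩, |11⟩): (a, b) = (-0.6085, 0.7935) → (0.1308, -0.9914)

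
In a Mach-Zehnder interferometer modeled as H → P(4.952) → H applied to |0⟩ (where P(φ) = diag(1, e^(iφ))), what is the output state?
(0.6187 - 0.4857i)|0⟩ + (0.3813 + 0.4857i)|1⟩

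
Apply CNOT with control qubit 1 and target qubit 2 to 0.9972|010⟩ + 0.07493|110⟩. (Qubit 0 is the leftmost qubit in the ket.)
0.9972|011⟩ + 0.07493|111⟩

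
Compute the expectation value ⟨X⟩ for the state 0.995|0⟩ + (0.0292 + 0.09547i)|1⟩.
0.05811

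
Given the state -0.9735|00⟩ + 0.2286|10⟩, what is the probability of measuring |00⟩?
0.9477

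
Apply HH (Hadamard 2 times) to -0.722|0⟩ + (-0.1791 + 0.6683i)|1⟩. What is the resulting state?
-0.722|0⟩ + (-0.1791 + 0.6683i)|1⟩

H² = I, so an even number of Hadamards cancels: H^2 = I and the state is unchanged.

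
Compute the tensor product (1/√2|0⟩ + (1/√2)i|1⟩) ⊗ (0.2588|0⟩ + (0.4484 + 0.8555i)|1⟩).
0.183|00⟩ + (0.3171 + 0.6049i)|01⟩ + 0.183i|10⟩ + (-0.6049 + 0.3171i)|11⟩

amp(|b₁b₂…⟩) = product of the factor amplitudes for bits b₁, b₂, …; only kets whose every factor amplitude is nonzero survive.
|00⟩: (1/√2)(0.2588) = 0.183
|01⟩: (1/√2)(0.4484 + 0.8555i) = (0.3171 + 0.6049i)
|10⟩: ((1/√2)i)(0.2588) = 0.183i
|11⟩: ((1/√2)i)(0.4484 + 0.8555i) = (-0.6049 + 0.3171i)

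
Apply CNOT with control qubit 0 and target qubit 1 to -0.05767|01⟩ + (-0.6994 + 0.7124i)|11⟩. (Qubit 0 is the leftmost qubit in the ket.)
-0.05767|01⟩ + (-0.6994 + 0.7124i)|10⟩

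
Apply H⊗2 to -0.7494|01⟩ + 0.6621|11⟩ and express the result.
-0.04365|00⟩ + 0.04365|01⟩ - 0.7058|10⟩ + 0.7058|11⟩

H⊗2 gives amp(|y⟩) = (1/2) Σ_x (−1)^(x·y) amp(|x⟩), where x·y is the number of positions in which both x and y have a 1.
|00⟩: (-0.7494 + 0.6621)/2 = -0.04365
|01⟩: (0.7494 - 0.6621)/2 = 0.04365
|10⟩: (-0.7494 - 0.6621)/2 = -0.7058
|11⟩: (0.7494 + 0.6621)/2 = 0.7058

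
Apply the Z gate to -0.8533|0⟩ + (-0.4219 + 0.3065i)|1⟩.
-0.8533|0⟩ + (0.4219 - 0.3065i)|1⟩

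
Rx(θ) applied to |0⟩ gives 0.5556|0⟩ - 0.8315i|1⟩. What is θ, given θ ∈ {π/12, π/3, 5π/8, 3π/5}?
5π/8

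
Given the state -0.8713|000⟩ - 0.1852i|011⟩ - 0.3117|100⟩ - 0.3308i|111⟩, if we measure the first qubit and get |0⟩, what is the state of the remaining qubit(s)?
-0.9781|00⟩ - 0.2079i|11⟩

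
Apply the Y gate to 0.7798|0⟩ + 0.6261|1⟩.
-0.6261i|0⟩ + 0.7798i|1⟩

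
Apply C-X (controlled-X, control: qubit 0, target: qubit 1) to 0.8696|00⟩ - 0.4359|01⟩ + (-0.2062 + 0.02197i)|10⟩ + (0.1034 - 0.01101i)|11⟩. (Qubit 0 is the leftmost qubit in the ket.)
0.8696|00⟩ - 0.4359|01⟩ + (0.1034 - 0.01101i)|10⟩ + (-0.2062 + 0.02197i)|11⟩

C-X leaves the control-|0⟩ kets |00⟩, |01⟩ unchanged and applies X to qubit 1 on the control-|1⟩ pair (|10⟩, |11⟩).
X = [[0, 1], [1, 0]].
With a = amp(|10⟩) = (-0.2062 + 0.02197i) and b = amp(|11⟩) = (0.1034 - 0.01101i):
new amp(|10⟩) = (1)·b = (0.1034 - 0.01101i)
new amp(|11⟩) = (1)·a = (-0.2062 + 0.02197i)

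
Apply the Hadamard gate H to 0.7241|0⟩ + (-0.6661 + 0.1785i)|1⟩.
(0.04101 + 0.1262i)|0⟩ + (0.983 - 0.1262i)|1⟩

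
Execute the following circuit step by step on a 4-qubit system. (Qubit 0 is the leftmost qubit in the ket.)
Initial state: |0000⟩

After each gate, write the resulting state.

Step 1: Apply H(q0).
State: 1/√2|0000⟩ + 1/√2|1000⟩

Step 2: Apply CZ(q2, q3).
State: 1/√2|0000⟩ + 1/√2|1000⟩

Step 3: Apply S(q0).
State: 1/√2|0000⟩ + (1/√2)i|1000⟩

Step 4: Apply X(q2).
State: 1/√2|0010⟩ + (1/√2)i|1010⟩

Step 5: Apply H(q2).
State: 1/2|0000⟩ - 1/2|0010⟩ + (1/2)i|1000⟩ - (1/2)i|1010⟩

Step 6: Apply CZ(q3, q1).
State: 1/2|0000⟩ - 1/2|0010⟩ + (1/2)i|1000⟩ - (1/2)i|1010⟩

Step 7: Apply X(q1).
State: 1/2|0100⟩ - 1/2|0110⟩ + (1/2)i|1100⟩ - (1/2)i|1110⟩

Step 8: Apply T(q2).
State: 1/2|0100⟩ + (-1/√8 - (1/√8)i)|0110⟩ + (1/2)i|1100⟩ + (1/√8 - (1/√8)i)|1110⟩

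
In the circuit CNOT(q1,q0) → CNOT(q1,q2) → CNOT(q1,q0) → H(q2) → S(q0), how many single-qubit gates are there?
2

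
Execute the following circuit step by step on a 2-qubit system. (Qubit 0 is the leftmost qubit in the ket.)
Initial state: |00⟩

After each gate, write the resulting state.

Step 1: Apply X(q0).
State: |10⟩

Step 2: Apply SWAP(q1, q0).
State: |01⟩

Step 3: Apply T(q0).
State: |01⟩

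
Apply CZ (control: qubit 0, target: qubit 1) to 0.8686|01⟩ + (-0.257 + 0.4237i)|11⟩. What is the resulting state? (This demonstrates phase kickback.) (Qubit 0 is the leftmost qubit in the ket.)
0.8686|01⟩ + (0.257 - 0.4237i)|11⟩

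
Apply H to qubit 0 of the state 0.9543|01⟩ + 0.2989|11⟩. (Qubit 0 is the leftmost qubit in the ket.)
0.8861|01⟩ + 0.4634|11⟩

H on qubit 0 mixes each pair of kets that differ only in qubit 0: amplitudes (a, b) of (|…0…⟩, |…1…⟩) become ((a + b)/√2, (a − b)/√2). Kets absent from the input have amplitude 0.
(|01⟩, |11⟩): (a, b) = (0.9543, 0.2989) → (0.8861, 0.4634)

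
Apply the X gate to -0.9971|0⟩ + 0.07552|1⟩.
0.07552|0⟩ - 0.9971|1⟩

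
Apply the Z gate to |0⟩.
|0⟩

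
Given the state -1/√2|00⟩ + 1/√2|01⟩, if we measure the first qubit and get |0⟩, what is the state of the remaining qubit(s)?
-1/√2|0⟩ + 1/√2|1⟩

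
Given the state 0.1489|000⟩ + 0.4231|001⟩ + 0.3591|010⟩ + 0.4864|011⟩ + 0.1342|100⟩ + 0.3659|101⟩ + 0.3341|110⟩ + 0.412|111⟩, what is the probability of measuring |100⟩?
0.01801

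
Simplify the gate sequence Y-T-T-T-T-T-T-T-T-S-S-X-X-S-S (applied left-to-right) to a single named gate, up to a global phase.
Y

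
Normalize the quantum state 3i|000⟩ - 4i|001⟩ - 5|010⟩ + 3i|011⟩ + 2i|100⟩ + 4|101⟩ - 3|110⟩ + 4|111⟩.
0.2942i|000⟩ - 0.3922i|001⟩ - 0.4903|010⟩ + 0.2942i|011⟩ + 0.1961i|100⟩ + 0.3922|101⟩ - 0.2942|110⟩ + 0.3922|111⟩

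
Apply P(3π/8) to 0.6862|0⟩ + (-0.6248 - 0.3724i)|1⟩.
0.6862|0⟩ + (0.105 - 0.7198i)|1⟩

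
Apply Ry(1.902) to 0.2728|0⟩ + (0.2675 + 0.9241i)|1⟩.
(-0.05928 - 0.7522i)|0⟩ + (0.3774 + 0.5368i)|1⟩

Ry(1.902) = [[cos(θ/2), −sin(θ/2)], [sin(θ/2), cos(θ/2)]]; θ = 1.902, cos(θ/2) ≈ 0.580869, sin(θ/2) ≈ 0.813997.
With a = amp(|0⟩) = 0.2728 and b = amp(|1⟩) = (0.2675 + 0.9241i):
new amp(|0⟩) = (0.580869)·a + (-0.813997)·b = (-0.05928 - 0.7522i)
new amp(|1⟩) = (0.813997)·a + (0.580869)·b = (0.3774 + 0.5368i)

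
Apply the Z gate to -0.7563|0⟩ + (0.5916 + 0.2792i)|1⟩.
-0.7563|0⟩ + (-0.5916 - 0.2792i)|1⟩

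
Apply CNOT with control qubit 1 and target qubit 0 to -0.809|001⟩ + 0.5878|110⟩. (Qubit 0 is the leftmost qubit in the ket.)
-0.809|001⟩ + 0.5878|010⟩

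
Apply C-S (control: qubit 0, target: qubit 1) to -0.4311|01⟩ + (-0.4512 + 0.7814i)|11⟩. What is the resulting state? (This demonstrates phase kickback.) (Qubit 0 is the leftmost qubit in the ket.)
-0.4311|01⟩ + (-0.7814 - 0.4512i)|11⟩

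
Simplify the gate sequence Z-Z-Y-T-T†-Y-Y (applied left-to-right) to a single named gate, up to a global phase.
Y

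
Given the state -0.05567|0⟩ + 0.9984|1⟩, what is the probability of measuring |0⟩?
0.003099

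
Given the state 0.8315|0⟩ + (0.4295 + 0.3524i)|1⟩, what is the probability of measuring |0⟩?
0.6914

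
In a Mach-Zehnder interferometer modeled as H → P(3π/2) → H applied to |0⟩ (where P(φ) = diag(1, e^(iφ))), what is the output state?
(1/2 - (1/2)i)|0⟩ + (1/2 + (1/2)i)|1⟩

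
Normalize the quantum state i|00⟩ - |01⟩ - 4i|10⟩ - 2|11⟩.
0.2132i|00⟩ - 0.2132|01⟩ - 0.8528i|10⟩ - 0.4264|11⟩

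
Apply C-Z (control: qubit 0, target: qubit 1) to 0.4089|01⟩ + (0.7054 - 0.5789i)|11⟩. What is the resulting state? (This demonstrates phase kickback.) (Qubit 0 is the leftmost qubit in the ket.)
0.4089|01⟩ + (-0.7054 + 0.5789i)|11⟩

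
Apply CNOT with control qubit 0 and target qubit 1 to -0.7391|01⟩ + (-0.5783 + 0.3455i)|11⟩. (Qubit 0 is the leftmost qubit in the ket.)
-0.7391|01⟩ + (-0.5783 + 0.3455i)|10⟩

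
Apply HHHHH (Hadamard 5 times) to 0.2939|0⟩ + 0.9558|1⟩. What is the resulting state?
0.8837|0⟩ - 0.468|1⟩

H² = I, so H^5 = H: a single Hadamard. With (a, b) = (0.2939, 0.9558), H gives ((a + b)/√2, (a − b)/√2) = (0.8837, -0.468).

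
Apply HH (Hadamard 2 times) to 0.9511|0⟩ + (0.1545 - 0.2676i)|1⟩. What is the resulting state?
0.9511|0⟩ + (0.1545 - 0.2676i)|1⟩

H² = I, so an even number of Hadamards cancels: H^2 = I and the state is unchanged.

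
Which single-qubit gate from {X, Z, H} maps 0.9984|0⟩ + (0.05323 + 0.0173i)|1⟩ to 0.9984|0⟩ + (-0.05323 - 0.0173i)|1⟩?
Z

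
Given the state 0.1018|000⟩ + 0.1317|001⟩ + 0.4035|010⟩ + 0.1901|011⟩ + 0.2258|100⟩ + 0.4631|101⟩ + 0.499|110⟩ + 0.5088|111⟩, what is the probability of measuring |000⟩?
0.01036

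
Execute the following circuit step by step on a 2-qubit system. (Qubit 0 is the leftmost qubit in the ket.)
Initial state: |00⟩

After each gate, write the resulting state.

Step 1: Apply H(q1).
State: 1/√2|00⟩ + 1/√2|01⟩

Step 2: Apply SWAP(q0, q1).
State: 1/√2|00⟩ + 1/√2|10⟩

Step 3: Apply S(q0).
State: 1/√2|00⟩ + (1/√2)i|10⟩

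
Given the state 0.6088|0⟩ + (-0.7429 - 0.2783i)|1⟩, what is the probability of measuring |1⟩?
0.6294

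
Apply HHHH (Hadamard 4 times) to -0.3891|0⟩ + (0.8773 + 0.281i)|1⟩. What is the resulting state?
-0.3891|0⟩ + (0.8773 + 0.281i)|1⟩

H² = I, so an even number of Hadamards cancels: H^4 = I and the state is unchanged.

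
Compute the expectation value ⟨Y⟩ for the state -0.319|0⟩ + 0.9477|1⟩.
0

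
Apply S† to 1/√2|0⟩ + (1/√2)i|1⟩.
1/√2|0⟩ + 1/√2|1⟩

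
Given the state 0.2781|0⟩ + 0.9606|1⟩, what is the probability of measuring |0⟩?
0.07734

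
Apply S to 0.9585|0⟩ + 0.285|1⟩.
0.9585|0⟩ + 0.285i|1⟩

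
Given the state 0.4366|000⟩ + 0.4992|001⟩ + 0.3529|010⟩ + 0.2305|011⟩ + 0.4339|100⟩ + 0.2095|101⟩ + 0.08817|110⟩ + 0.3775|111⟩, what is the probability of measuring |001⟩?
0.2492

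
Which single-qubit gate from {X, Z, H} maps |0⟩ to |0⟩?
Z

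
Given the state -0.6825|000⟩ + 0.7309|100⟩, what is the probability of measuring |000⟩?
0.4658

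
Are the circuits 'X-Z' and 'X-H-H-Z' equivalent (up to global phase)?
Yes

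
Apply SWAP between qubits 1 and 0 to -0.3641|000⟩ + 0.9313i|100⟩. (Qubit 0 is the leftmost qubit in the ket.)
-0.3641|000⟩ + 0.9313i|010⟩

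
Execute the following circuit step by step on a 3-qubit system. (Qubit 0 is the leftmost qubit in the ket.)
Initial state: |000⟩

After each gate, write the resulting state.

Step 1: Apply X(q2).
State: |001⟩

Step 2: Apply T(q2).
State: (1/√2 + (1/√2)i)|001⟩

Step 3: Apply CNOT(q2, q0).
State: (1/√2 + (1/√2)i)|101⟩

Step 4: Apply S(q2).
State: (-1/√2 + (1/√2)i)|101⟩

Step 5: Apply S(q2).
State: (-1/√2 - (1/√2)i)|101⟩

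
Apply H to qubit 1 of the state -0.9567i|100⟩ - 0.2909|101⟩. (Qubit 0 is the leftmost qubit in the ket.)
-0.6765i|100⟩ - 0.2057|101⟩ - 0.6765i|110⟩ - 0.2057|111⟩

H on qubit 1 mixes each pair of kets that differ only in qubit 1: amplitudes (a, b) of (|…0…⟩, |…1…⟩) become ((a + b)/√2, (a − b)/√2). Kets absent from the input have amplitude 0.
(|100⟩, |110⟩): (a, b) = (-0.9567i, 0) → (-0.6765i, -0.6765i)
(|101⟩, |111⟩): (a, b) = (-0.2909, 0) → (-0.2057, -0.2057)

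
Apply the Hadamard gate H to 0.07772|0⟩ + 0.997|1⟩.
0.7599|0⟩ - 0.65|1⟩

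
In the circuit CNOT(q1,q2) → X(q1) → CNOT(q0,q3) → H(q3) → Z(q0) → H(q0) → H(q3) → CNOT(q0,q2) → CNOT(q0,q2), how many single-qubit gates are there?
5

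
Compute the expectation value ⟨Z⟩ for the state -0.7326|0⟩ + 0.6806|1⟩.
0.07349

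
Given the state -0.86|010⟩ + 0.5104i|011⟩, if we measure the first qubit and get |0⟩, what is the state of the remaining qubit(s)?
-0.86|10⟩ + 0.5104i|11⟩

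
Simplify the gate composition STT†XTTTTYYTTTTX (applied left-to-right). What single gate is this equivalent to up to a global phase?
S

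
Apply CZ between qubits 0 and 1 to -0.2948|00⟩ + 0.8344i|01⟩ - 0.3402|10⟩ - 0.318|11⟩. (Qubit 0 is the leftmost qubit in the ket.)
-0.2948|00⟩ + 0.8344i|01⟩ - 0.3402|10⟩ + 0.318|11⟩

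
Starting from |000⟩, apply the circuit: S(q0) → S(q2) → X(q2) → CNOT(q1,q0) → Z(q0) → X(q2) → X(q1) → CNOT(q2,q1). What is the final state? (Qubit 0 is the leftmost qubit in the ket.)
|010⟩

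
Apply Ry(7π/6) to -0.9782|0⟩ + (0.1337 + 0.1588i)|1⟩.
(0.124 - 0.1534i)|0⟩ + (-0.9795 - 0.0411i)|1⟩

Ry(7π/6) = [[cos(θ/2), −sin(θ/2)], [sin(θ/2), cos(θ/2)]]; θ = 7π/6, cos(θ/2) ≈ -0.258819, sin(θ/2) ≈ 0.965926.
With a = amp(|0⟩) = -0.9782 and b = amp(|1⟩) = (0.1337 + 0.1588i):
new amp(|0⟩) = (-0.258819)·a + (-0.965926)·b = (0.124 - 0.1534i)
new amp(|1⟩) = (0.965926)·a + (-0.258819)·b = (-0.9795 - 0.0411i)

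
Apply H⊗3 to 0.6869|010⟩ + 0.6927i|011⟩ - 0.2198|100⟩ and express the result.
(0.1651 + 0.2449i)|000⟩ + (0.1651 - 0.2449i)|001⟩ + (-0.3206 - 0.2449i)|010⟩ + (-0.3206 + 0.2449i)|011⟩ + (0.3206 + 0.2449i)|100⟩ + (0.3206 - 0.2449i)|101⟩ + (-0.1651 - 0.2449i)|110⟩ + (-0.1651 + 0.2449i)|111⟩

H⊗3 gives amp(|y⟩) = (1/2√2) Σ_x (−1)^(x·y) amp(|x⟩), where x·y is the number of positions in which both x and y have a 1.
|000⟩: (0.6869 + 0.6927i - 0.2198)/(2√2) = (0.1651 + 0.2449i)
|001⟩: (0.6869 - 0.6927i - 0.2198)/(2√2) = (0.1651 - 0.2449i)
|010⟩: (-0.6869 - 0.6927i - 0.2198)/(2√2) = (-0.3206 - 0.2449i)
|011⟩: (-0.6869 + 0.6927i - 0.2198)/(2√2) = (-0.3206 + 0.2449i)
|100⟩: (0.6869 + 0.6927i + 0.2198)/(2√2) = (0.3206 + 0.2449i)
|101⟩: (0.6869 - 0.6927i + 0.2198)/(2√2) = (0.3206 - 0.2449i)
|110⟩: (-0.6869 - 0.6927i + 0.2198)/(2√2) = (-0.1651 - 0.2449i)
|111⟩: (-0.6869 + 0.6927i + 0.2198)/(2√2) = (-0.1651 + 0.2449i)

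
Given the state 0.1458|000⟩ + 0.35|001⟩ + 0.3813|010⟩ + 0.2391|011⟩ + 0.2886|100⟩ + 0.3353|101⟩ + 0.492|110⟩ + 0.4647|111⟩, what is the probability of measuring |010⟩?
0.1454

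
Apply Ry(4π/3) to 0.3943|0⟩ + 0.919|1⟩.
-0.993|0⟩ - 0.118|1⟩

Ry(4π/3) = [[cos(θ/2), −sin(θ/2)], [sin(θ/2), cos(θ/2)]]; θ = 4π/3, cos(θ/2) ≈ -0.5, sin(θ/2) ≈ 0.866025.
With a = amp(|0⟩) = 0.3943 and b = amp(|1⟩) = 0.919:
new amp(|0⟩) = (-0.5)·a + (-0.866025)·b = -0.993
new amp(|1⟩) = (0.866025)·a + (-0.5)·b = -0.118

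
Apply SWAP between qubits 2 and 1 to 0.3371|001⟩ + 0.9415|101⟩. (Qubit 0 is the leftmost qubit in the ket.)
0.3371|010⟩ + 0.9415|110⟩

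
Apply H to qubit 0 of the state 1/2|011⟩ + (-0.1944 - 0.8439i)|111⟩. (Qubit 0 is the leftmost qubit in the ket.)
(0.2161 - 0.5967i)|011⟩ + (0.491 + 0.5967i)|111⟩

H on qubit 0 mixes each pair of kets that differ only in qubit 0: amplitudes (a, b) of (|…0…⟩, |…1…⟩) become ((a + b)/√2, (a − b)/√2). Kets absent from the input have amplitude 0.
(|011⟩, |111⟩): (a, b) = (1/2, (-0.1944 - 0.8439i)) → ((0.2161 - 0.5967i), (0.491 + 0.5967i))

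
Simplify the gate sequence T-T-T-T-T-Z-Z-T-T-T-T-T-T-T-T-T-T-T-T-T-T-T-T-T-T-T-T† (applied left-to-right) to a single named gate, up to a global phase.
T†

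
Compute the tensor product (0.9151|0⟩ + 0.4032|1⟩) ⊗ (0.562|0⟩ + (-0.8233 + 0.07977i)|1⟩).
0.5143|00⟩ + (-0.7534 + 0.073i)|01⟩ + 0.2266|10⟩ + (-0.332 + 0.03216i)|11⟩

amp(|b₁b₂…⟩) = product of the factor amplitudes for bits b₁, b₂, …; only kets whose every factor amplitude is nonzero survive.
|00⟩: (0.9151)(0.562) = 0.5143
|01⟩: (0.9151)(-0.8233 + 0.07977i) = (-0.7534 + 0.073i)
|10⟩: (0.4032)(0.562) = 0.2266
|11⟩: (0.4032)(-0.8233 + 0.07977i) = (-0.332 + 0.03216i)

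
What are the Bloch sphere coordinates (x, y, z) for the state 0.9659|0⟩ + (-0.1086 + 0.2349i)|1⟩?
(-0.2098, 0.4538, 0.866)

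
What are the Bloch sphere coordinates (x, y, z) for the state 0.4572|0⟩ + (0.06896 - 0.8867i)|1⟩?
(0.06306, -0.8108, -0.582)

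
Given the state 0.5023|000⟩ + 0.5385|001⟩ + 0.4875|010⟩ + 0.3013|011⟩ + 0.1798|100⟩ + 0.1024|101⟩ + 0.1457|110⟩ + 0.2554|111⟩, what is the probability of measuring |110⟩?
0.02123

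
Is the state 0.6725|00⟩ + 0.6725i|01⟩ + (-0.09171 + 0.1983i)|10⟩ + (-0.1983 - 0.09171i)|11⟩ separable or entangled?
Separable

Writing the state as a|00⟩ + b|01⟩ + c|10⟩ + d|11⟩, it is a product state iff ad − bc = 0.
Here (a, b, c, d) = (0.6725, 0.6725i, (-0.09171 + 0.1983i), (-0.1983 - 0.09171i)): ad − bc = (0.6725)(-0.1983 - 0.09171i) − (0.6725i)(-0.09171 + 0.1983i) = 0, so the state is separable.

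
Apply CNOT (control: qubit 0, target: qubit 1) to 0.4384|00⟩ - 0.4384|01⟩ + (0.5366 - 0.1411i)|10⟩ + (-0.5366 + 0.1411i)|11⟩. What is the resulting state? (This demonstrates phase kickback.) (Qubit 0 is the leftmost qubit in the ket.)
0.4384|00⟩ - 0.4384|01⟩ + (-0.5366 + 0.1411i)|10⟩ + (0.5366 - 0.1411i)|11⟩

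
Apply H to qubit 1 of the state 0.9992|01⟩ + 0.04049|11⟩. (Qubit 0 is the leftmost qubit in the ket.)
0.7065|00⟩ - 0.7065|01⟩ + 0.02863|10⟩ - 0.02863|11⟩

H on qubit 1 mixes each pair of kets that differ only in qubit 1: amplitudes (a, b) of (|…0…⟩, |…1…⟩) become ((a + b)/√2, (a − b)/√2). Kets absent from the input have amplitude 0.
(|00⟩, |01⟩): (a, b) = (0, 0.9992) → (0.7065, -0.7065)
(|10⟩, |11⟩): (a, b) = (0, 0.04049) → (0.02863, -0.02863)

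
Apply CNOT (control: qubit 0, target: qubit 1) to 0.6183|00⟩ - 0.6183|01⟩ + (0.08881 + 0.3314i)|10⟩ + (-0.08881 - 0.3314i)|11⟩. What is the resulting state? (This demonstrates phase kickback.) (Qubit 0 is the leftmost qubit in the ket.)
0.6183|00⟩ - 0.6183|01⟩ + (-0.08881 - 0.3314i)|10⟩ + (0.08881 + 0.3314i)|11⟩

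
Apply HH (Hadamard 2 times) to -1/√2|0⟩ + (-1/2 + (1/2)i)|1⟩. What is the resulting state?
-1/√2|0⟩ + (-1/2 + (1/2)i)|1⟩

H² = I, so an even number of Hadamards cancels: H^2 = I and the state is unchanged.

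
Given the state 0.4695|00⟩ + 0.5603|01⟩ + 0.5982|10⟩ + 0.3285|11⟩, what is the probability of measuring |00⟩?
0.2204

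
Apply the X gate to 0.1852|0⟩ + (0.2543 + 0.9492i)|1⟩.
(0.2543 + 0.9492i)|0⟩ + 0.1852|1⟩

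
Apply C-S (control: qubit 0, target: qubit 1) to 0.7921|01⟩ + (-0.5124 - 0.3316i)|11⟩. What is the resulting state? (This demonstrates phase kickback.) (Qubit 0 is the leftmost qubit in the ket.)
0.7921|01⟩ + (0.3316 - 0.5124i)|11⟩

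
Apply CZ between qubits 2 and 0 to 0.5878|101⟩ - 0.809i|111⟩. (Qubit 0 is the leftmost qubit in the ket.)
-0.5878|101⟩ + 0.809i|111⟩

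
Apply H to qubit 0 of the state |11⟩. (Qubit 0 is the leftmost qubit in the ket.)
1/√2|01⟩ - 1/√2|11⟩

H on qubit 0 mixes each pair of kets that differ only in qubit 0: amplitudes (a, b) of (|…0…⟩, |…1…⟩) become ((a + b)/√2, (a − b)/√2). Kets absent from the input have amplitude 0.
(|01⟩, |11⟩): (a, b) = (0, 1) → (1/√2, -1/√2)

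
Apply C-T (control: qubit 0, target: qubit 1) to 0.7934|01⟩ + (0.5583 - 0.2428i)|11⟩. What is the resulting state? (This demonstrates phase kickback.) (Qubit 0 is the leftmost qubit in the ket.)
0.7934|01⟩ + (0.5665 + 0.2231i)|11⟩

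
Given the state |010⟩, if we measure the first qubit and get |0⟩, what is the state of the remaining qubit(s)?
|10⟩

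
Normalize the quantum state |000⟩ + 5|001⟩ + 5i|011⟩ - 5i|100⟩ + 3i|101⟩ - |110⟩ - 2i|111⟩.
0.1054|000⟩ + 0.527|001⟩ + 0.527i|011⟩ - 0.527i|100⟩ + 0.3162i|101⟩ - 0.1054|110⟩ - 0.2108i|111⟩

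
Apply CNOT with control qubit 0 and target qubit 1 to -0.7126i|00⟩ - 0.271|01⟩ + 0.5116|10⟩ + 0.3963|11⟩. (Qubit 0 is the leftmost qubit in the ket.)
-0.7126i|00⟩ - 0.271|01⟩ + 0.3963|10⟩ + 0.5116|11⟩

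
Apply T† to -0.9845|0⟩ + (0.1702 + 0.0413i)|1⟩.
-0.9845|0⟩ + (0.1496 - 0.09115i)|1⟩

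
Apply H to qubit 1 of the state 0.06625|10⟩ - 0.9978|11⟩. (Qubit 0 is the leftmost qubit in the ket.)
-0.6587|10⟩ + 0.7524|11⟩

H on qubit 1 mixes each pair of kets that differ only in qubit 1: amplitudes (a, b) of (|…0…⟩, |…1…⟩) become ((a + b)/√2, (a − b)/√2). Kets absent from the input have amplitude 0.
(|10⟩, |11⟩): (a, b) = (0.06625, -0.9978) → (-0.6587, 0.7524)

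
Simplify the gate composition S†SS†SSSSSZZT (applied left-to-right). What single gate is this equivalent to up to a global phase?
T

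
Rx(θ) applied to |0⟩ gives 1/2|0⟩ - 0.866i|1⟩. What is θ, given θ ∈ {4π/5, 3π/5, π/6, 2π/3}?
2π/3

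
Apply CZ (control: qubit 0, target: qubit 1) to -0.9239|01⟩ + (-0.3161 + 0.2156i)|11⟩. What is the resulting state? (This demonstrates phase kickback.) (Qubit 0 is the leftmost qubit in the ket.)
-0.9239|01⟩ + (0.3161 - 0.2156i)|11⟩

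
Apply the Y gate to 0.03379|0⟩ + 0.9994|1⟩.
-0.9994i|0⟩ + 0.03379i|1⟩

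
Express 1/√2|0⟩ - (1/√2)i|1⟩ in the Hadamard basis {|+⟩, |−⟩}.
(1/2 - (1/2)i)|+⟩ + (1/2 + (1/2)i)|−⟩

With |ψ⟩ = α|0⟩ + β|1⟩, the Hadamard-basis coefficients are ⟨+|ψ⟩ = (α + β)/√2 and ⟨−|ψ⟩ = (α − β)/√2.
Here α = 1/√2, β = -(1/√2)i: (α + β)/√2 = (1/2 - (1/2)i), (α − β)/√2 = (1/2 + (1/2)i).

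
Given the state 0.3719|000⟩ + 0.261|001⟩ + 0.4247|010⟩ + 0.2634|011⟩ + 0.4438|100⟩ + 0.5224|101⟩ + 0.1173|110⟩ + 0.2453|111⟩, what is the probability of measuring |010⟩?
0.1804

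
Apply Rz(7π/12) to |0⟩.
(0.6088 - 0.7934i)|0⟩

Rz(7π/12) = [[e^(−iθ/2), 0], [0, e^(iθ/2)]] with e^(±iθ/2) = cos(θ/2) ± i·sin(θ/2); θ = 7π/12, cos(θ/2) ≈ 0.608761, sin(θ/2) ≈ 0.793353.
With a = amp(|0⟩) = 1 and b = amp(|1⟩) = 0:
new amp(|0⟩) = (0.608761 - 0.793353i)·a = (0.6088 - 0.7934i)
new amp(|1⟩) = (0.608761 + 0.793353i)·b = 0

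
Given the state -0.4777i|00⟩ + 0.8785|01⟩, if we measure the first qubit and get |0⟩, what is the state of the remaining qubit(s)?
-0.4777i|0⟩ + 0.8785|1⟩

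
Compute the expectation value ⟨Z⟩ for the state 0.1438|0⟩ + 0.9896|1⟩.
-0.9586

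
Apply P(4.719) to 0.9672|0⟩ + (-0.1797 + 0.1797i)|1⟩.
0.9672|0⟩ + (0.1785 + 0.1809i)|1⟩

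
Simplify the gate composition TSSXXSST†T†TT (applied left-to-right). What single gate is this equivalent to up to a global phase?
T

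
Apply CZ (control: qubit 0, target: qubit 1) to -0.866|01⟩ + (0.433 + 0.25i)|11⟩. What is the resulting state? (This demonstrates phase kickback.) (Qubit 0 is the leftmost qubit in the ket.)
-0.866|01⟩ + (-0.433 - 0.25i)|11⟩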